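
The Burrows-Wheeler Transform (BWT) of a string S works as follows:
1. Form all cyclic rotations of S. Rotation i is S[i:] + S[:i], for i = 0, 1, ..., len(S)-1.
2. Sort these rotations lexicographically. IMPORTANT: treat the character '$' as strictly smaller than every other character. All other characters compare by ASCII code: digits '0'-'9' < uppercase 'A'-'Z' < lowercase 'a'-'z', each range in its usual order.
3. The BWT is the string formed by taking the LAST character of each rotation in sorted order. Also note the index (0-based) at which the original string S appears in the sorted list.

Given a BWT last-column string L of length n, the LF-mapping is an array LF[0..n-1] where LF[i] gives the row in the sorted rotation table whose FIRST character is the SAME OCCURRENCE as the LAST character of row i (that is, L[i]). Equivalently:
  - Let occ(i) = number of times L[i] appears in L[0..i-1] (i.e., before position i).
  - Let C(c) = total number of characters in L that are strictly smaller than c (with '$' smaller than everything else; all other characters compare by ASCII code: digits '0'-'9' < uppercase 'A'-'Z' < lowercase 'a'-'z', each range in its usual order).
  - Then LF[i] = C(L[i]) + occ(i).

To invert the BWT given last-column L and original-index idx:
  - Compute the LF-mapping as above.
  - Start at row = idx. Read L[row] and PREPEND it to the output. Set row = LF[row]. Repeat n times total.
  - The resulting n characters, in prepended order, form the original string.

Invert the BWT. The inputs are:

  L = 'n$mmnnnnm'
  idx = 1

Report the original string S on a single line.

LF mapping: 4 0 1 2 5 6 7 8 3
Walk LF starting at row 1, prepending L[row]:
  step 1: row=1, L[1]='$', prepend. Next row=LF[1]=0
  step 2: row=0, L[0]='n', prepend. Next row=LF[0]=4
  step 3: row=4, L[4]='n', prepend. Next row=LF[4]=5
  step 4: row=5, L[5]='n', prepend. Next row=LF[5]=6
  step 5: row=6, L[6]='n', prepend. Next row=LF[6]=7
  step 6: row=7, L[7]='n', prepend. Next row=LF[7]=8
  step 7: row=8, L[8]='m', prepend. Next row=LF[8]=3
  step 8: row=3, L[3]='m', prepend. Next row=LF[3]=2
  step 9: row=2, L[2]='m', prepend. Next row=LF[2]=1
Reversed output: mmmnnnnn$

Answer: mmmnnnnn$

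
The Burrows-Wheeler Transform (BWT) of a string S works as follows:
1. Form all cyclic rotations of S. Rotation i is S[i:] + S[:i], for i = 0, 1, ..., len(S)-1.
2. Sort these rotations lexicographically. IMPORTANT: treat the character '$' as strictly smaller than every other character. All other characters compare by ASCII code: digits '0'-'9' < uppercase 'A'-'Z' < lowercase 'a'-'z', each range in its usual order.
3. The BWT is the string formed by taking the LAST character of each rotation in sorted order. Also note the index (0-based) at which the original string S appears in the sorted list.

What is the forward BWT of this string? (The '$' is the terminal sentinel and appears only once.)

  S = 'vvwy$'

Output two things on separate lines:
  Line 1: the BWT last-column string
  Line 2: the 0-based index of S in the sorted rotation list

All 5 rotations (rotation i = S[i:]+S[:i]):
  rot[0] = vvwy$
  rot[1] = vwy$v
  rot[2] = wy$vv
  rot[3] = y$vvw
  rot[4] = $vvwy
Sorted (with $ < everything):
  sorted[0] = $vvwy  (last char: 'y')
  sorted[1] = vvwy$  (last char: '$')
  sorted[2] = vwy$v  (last char: 'v')
  sorted[3] = wy$vv  (last char: 'v')
  sorted[4] = y$vvw  (last char: 'w')
Last column: y$vvw
Original string S is at sorted index 1

Answer: y$vvw
1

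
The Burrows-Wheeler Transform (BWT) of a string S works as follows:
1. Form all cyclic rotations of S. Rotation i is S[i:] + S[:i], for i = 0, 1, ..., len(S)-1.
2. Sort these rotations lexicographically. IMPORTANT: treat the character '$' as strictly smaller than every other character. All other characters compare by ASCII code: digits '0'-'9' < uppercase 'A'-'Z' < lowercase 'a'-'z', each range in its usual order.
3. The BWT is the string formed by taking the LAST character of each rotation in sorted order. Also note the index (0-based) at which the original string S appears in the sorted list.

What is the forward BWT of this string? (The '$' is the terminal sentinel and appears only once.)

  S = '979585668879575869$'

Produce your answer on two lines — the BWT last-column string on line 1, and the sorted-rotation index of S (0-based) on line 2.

All 19 rotations (rotation i = S[i:]+S[:i]):
  rot[0] = 979585668879575869$
  rot[1] = 79585668879575869$9
  rot[2] = 9585668879575869$97
  rot[3] = 585668879575869$979
  rot[4] = 85668879575869$9795
  rot[5] = 5668879575869$97958
  rot[6] = 668879575869$979585
  rot[7] = 68879575869$9795856
  rot[8] = 8879575869$97958566
  rot[9] = 879575869$979585668
  rot[10] = 79575869$9795856688
  rot[11] = 9575869$97958566887
  rot[12] = 575869$979585668879
  rot[13] = 75869$9795856688795
  rot[14] = 5869$97958566887957
  rot[15] = 869$979585668879575
  rot[16] = 69$9795856688795758
  rot[17] = 9$97958566887957586
  rot[18] = $979585668879575869
Sorted (with $ < everything):
  sorted[0] = $979585668879575869  (last char: '9')
  sorted[1] = 5668879575869$97958  (last char: '8')
  sorted[2] = 575869$979585668879  (last char: '9')
  sorted[3] = 585668879575869$979  (last char: '9')
  sorted[4] = 5869$97958566887957  (last char: '7')
  sorted[5] = 668879575869$979585  (last char: '5')
  sorted[6] = 68879575869$9795856  (last char: '6')
  sorted[7] = 69$9795856688795758  (last char: '8')
  sorted[8] = 75869$9795856688795  (last char: '5')
  sorted[9] = 79575869$9795856688  (last char: '8')
  sorted[10] = 79585668879575869$9  (last char: '9')
  sorted[11] = 85668879575869$9795  (last char: '5')
  sorted[12] = 869$979585668879575  (last char: '5')
  sorted[13] = 879575869$979585668  (last char: '8')
  sorted[14] = 8879575869$97958566  (last char: '6')
  sorted[15] = 9$97958566887957586  (last char: '6')
  sorted[16] = 9575869$97958566887  (last char: '7')
  sorted[17] = 9585668879575869$97  (last char: '7')
  sorted[18] = 979585668879575869$  (last char: '$')
Last column: 989975685895586677$
Original string S is at sorted index 18

Answer: 989975685895586677$
18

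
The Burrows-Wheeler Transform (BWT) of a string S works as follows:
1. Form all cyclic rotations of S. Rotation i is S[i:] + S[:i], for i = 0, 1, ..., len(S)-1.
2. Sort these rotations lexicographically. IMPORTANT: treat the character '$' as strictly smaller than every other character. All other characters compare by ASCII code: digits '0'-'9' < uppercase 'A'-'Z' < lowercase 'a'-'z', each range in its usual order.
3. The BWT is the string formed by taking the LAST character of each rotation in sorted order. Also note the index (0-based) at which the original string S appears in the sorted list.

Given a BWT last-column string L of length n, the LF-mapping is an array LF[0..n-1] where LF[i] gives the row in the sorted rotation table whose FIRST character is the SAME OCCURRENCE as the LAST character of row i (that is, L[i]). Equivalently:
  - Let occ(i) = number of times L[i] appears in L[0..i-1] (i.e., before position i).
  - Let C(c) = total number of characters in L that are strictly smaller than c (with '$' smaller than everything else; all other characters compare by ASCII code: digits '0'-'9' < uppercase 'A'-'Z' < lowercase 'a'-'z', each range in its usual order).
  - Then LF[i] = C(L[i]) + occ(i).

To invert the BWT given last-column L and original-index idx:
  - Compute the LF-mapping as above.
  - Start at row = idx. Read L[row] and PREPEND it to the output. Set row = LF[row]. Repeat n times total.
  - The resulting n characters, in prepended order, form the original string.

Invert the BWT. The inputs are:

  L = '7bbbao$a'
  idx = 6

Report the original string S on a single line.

Answer: baobab7$

Derivation:
LF mapping: 1 4 5 6 2 7 0 3
Walk LF starting at row 6, prepending L[row]:
  step 1: row=6, L[6]='$', prepend. Next row=LF[6]=0
  step 2: row=0, L[0]='7', prepend. Next row=LF[0]=1
  step 3: row=1, L[1]='b', prepend. Next row=LF[1]=4
  step 4: row=4, L[4]='a', prepend. Next row=LF[4]=2
  step 5: row=2, L[2]='b', prepend. Next row=LF[2]=5
  step 6: row=5, L[5]='o', prepend. Next row=LF[5]=7
  step 7: row=7, L[7]='a', prepend. Next row=LF[7]=3
  step 8: row=3, L[3]='b', prepend. Next row=LF[3]=6
Reversed output: baobab7$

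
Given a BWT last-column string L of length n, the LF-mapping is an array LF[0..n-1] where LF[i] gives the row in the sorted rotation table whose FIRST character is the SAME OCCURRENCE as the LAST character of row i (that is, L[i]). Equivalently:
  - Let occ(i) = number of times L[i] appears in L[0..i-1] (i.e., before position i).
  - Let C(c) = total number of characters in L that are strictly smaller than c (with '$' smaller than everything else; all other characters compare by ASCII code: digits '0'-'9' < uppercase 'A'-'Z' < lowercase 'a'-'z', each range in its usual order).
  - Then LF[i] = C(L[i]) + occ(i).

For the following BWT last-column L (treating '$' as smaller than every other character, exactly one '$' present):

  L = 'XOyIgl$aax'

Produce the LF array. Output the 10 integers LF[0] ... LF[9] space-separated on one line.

Answer: 3 2 9 1 6 7 0 4 5 8

Derivation:
Char counts: '$':1, 'I':1, 'O':1, 'X':1, 'a':2, 'g':1, 'l':1, 'x':1, 'y':1
C (first-col start): C('$')=0, C('I')=1, C('O')=2, C('X')=3, C('a')=4, C('g')=6, C('l')=7, C('x')=8, C('y')=9
L[0]='X': occ=0, LF[0]=C('X')+0=3+0=3
L[1]='O': occ=0, LF[1]=C('O')+0=2+0=2
L[2]='y': occ=0, LF[2]=C('y')+0=9+0=9
L[3]='I': occ=0, LF[3]=C('I')+0=1+0=1
L[4]='g': occ=0, LF[4]=C('g')+0=6+0=6
L[5]='l': occ=0, LF[5]=C('l')+0=7+0=7
L[6]='$': occ=0, LF[6]=C('$')+0=0+0=0
L[7]='a': occ=0, LF[7]=C('a')+0=4+0=4
L[8]='a': occ=1, LF[8]=C('a')+1=4+1=5
L[9]='x': occ=0, LF[9]=C('x')+0=8+0=8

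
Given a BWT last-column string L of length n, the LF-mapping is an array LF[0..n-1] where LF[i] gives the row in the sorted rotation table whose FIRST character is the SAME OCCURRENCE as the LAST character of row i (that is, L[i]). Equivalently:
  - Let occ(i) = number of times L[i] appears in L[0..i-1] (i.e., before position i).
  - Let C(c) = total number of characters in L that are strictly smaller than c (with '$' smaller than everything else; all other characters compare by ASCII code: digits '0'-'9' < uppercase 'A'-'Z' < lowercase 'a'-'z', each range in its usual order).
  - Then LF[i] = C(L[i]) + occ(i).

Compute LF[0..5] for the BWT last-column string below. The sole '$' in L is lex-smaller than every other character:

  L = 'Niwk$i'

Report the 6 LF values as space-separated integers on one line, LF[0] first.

Char counts: '$':1, 'N':1, 'i':2, 'k':1, 'w':1
C (first-col start): C('$')=0, C('N')=1, C('i')=2, C('k')=4, C('w')=5
L[0]='N': occ=0, LF[0]=C('N')+0=1+0=1
L[1]='i': occ=0, LF[1]=C('i')+0=2+0=2
L[2]='w': occ=0, LF[2]=C('w')+0=5+0=5
L[3]='k': occ=0, LF[3]=C('k')+0=4+0=4
L[4]='$': occ=0, LF[4]=C('$')+0=0+0=0
L[5]='i': occ=1, LF[5]=C('i')+1=2+1=3

Answer: 1 2 5 4 0 3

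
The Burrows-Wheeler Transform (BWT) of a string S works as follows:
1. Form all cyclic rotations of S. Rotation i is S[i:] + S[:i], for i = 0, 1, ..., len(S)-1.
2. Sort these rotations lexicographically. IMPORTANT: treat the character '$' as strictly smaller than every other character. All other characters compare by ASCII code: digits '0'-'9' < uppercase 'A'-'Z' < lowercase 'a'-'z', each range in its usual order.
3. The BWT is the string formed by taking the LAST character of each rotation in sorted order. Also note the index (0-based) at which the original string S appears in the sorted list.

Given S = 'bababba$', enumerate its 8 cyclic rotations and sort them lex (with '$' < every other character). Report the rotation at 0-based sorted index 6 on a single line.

Answer: babba$ba

Derivation:
All 8 rotations (rotation i = S[i:]+S[:i]):
  rot[0] = bababba$
  rot[1] = ababba$b
  rot[2] = babba$ba
  rot[3] = abba$bab
  rot[4] = bba$baba
  rot[5] = ba$babab
  rot[6] = a$bababb
  rot[7] = $bababba
Sorted (with $ < everything):
  sorted[0] = $bababba
  sorted[1] = a$bababb
  sorted[2] = ababba$b
  sorted[3] = abba$bab
  sorted[4] = ba$babab
  sorted[5] = bababba$
  sorted[6] = babba$ba
  sorted[7] = bba$baba
sorted[6] = babba$ba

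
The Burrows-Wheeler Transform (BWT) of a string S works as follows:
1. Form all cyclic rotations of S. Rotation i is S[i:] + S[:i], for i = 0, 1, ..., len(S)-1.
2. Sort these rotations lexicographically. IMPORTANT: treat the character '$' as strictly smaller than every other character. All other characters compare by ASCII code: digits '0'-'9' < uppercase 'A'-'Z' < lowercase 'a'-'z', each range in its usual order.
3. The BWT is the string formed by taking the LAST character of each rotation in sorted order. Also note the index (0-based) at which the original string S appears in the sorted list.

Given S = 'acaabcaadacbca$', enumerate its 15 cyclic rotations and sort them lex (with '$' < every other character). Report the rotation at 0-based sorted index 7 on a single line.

Answer: adacbca$acaabca

Derivation:
All 15 rotations (rotation i = S[i:]+S[:i]):
  rot[0] = acaabcaadacbca$
  rot[1] = caabcaadacbca$a
  rot[2] = aabcaadacbca$ac
  rot[3] = abcaadacbca$aca
  rot[4] = bcaadacbca$acaa
  rot[5] = caadacbca$acaab
  rot[6] = aadacbca$acaabc
  rot[7] = adacbca$acaabca
  rot[8] = dacbca$acaabcaa
  rot[9] = acbca$acaabcaad
  rot[10] = cbca$acaabcaada
  rot[11] = bca$acaabcaadac
  rot[12] = ca$acaabcaadacb
  rot[13] = a$acaabcaadacbc
  rot[14] = $acaabcaadacbca
Sorted (with $ < everything):
  sorted[0] = $acaabcaadacbca
  sorted[1] = a$acaabcaadacbc
  sorted[2] = aabcaadacbca$ac
  sorted[3] = aadacbca$acaabc
  sorted[4] = abcaadacbca$aca
  sorted[5] = acaabcaadacbca$
  sorted[6] = acbca$acaabcaad
  sorted[7] = adacbca$acaabca
  sorted[8] = bca$acaabcaadac
  sorted[9] = bcaadacbca$acaa
  sorted[10] = ca$acaabcaadacb
  sorted[11] = caabcaadacbca$a
  sorted[12] = caadacbca$acaab
  sorted[13] = cbca$acaabcaada
  sorted[14] = dacbca$acaabcaa
sorted[7] = adacbca$acaabca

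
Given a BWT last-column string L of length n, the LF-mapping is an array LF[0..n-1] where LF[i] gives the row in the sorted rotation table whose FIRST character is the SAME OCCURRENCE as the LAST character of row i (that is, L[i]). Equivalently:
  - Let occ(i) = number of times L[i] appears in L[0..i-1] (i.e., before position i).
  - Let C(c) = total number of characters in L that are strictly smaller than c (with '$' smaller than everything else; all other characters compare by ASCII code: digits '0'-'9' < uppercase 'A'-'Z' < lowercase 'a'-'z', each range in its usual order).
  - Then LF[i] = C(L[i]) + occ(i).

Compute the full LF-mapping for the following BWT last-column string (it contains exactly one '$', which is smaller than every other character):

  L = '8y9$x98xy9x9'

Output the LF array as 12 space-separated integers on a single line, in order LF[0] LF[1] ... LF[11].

Answer: 1 10 3 0 7 4 2 8 11 5 9 6

Derivation:
Char counts: '$':1, '8':2, '9':4, 'x':3, 'y':2
C (first-col start): C('$')=0, C('8')=1, C('9')=3, C('x')=7, C('y')=10
L[0]='8': occ=0, LF[0]=C('8')+0=1+0=1
L[1]='y': occ=0, LF[1]=C('y')+0=10+0=10
L[2]='9': occ=0, LF[2]=C('9')+0=3+0=3
L[3]='$': occ=0, LF[3]=C('$')+0=0+0=0
L[4]='x': occ=0, LF[4]=C('x')+0=7+0=7
L[5]='9': occ=1, LF[5]=C('9')+1=3+1=4
L[6]='8': occ=1, LF[6]=C('8')+1=1+1=2
L[7]='x': occ=1, LF[7]=C('x')+1=7+1=8
L[8]='y': occ=1, LF[8]=C('y')+1=10+1=11
L[9]='9': occ=2, LF[9]=C('9')+2=3+2=5
L[10]='x': occ=2, LF[10]=C('x')+2=7+2=9
L[11]='9': occ=3, LF[11]=C('9')+3=3+3=6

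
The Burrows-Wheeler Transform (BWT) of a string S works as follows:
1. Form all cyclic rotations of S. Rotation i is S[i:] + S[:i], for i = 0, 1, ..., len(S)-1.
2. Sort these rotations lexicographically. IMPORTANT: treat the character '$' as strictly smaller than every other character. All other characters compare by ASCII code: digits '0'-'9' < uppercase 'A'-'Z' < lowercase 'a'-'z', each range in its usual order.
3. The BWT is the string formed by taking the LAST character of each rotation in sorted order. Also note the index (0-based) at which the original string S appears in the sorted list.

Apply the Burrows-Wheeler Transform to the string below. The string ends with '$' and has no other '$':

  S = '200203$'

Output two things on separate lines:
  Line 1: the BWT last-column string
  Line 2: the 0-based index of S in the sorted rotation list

All 7 rotations (rotation i = S[i:]+S[:i]):
  rot[0] = 200203$
  rot[1] = 00203$2
  rot[2] = 0203$20
  rot[3] = 203$200
  rot[4] = 03$2002
  rot[5] = 3$20020
  rot[6] = $200203
Sorted (with $ < everything):
  sorted[0] = $200203  (last char: '3')
  sorted[1] = 00203$2  (last char: '2')
  sorted[2] = 0203$20  (last char: '0')
  sorted[3] = 03$2002  (last char: '2')
  sorted[4] = 200203$  (last char: '$')
  sorted[5] = 203$200  (last char: '0')
  sorted[6] = 3$20020  (last char: '0')
Last column: 3202$00
Original string S is at sorted index 4

Answer: 3202$00
4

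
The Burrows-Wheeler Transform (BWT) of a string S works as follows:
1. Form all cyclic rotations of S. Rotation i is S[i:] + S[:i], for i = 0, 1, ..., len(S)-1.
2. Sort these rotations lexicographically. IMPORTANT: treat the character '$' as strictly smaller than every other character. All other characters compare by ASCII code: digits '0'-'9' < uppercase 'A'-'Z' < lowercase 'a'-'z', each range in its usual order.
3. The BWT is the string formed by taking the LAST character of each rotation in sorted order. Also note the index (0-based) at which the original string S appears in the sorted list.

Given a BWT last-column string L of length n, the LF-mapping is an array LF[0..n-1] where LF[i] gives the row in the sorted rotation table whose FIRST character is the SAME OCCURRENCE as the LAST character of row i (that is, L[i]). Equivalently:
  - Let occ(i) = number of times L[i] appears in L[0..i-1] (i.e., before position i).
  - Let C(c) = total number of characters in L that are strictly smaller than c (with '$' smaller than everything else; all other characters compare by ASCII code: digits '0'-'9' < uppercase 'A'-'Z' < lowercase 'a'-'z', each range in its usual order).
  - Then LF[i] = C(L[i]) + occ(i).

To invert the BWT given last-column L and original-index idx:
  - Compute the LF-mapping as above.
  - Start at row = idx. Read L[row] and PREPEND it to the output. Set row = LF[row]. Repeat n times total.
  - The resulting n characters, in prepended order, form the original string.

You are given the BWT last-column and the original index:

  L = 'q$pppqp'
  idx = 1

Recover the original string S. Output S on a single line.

Answer: ppppqq$

Derivation:
LF mapping: 5 0 1 2 3 6 4
Walk LF starting at row 1, prepending L[row]:
  step 1: row=1, L[1]='$', prepend. Next row=LF[1]=0
  step 2: row=0, L[0]='q', prepend. Next row=LF[0]=5
  step 3: row=5, L[5]='q', prepend. Next row=LF[5]=6
  step 4: row=6, L[6]='p', prepend. Next row=LF[6]=4
  step 5: row=4, L[4]='p', prepend. Next row=LF[4]=3
  step 6: row=3, L[3]='p', prepend. Next row=LF[3]=2
  step 7: row=2, L[2]='p', prepend. Next row=LF[2]=1
Reversed output: ppppqq$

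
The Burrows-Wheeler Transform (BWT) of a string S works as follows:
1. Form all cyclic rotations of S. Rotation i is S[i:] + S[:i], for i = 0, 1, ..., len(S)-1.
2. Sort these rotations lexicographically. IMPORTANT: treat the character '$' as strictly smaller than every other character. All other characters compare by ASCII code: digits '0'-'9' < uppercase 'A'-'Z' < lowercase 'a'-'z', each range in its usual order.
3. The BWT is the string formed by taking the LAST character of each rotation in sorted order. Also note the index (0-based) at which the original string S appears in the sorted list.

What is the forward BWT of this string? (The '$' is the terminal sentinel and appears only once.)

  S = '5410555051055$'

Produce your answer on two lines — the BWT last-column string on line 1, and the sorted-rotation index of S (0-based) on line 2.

All 14 rotations (rotation i = S[i:]+S[:i]):
  rot[0] = 5410555051055$
  rot[1] = 410555051055$5
  rot[2] = 10555051055$54
  rot[3] = 0555051055$541
  rot[4] = 555051055$5410
  rot[5] = 55051055$54105
  rot[6] = 5051055$541055
  rot[7] = 051055$5410555
  rot[8] = 51055$54105550
  rot[9] = 1055$541055505
  rot[10] = 055$5410555051
  rot[11] = 55$54105550510
  rot[12] = 5$541055505105
  rot[13] = $5410555051055
Sorted (with $ < everything):
  sorted[0] = $5410555051055  (last char: '5')
  sorted[1] = 051055$5410555  (last char: '5')
  sorted[2] = 055$5410555051  (last char: '1')
  sorted[3] = 0555051055$541  (last char: '1')
  sorted[4] = 1055$541055505  (last char: '5')
  sorted[5] = 10555051055$54  (last char: '4')
  sorted[6] = 410555051055$5  (last char: '5')
  sorted[7] = 5$541055505105  (last char: '5')
  sorted[8] = 5051055$541055  (last char: '5')
  sorted[9] = 51055$54105550  (last char: '0')
  sorted[10] = 5410555051055$  (last char: '$')
  sorted[11] = 55$54105550510  (last char: '0')
  sorted[12] = 55051055$54105  (last char: '5')
  sorted[13] = 555051055$5410  (last char: '0')
Last column: 5511545550$050
Original string S is at sorted index 10

Answer: 5511545550$050
10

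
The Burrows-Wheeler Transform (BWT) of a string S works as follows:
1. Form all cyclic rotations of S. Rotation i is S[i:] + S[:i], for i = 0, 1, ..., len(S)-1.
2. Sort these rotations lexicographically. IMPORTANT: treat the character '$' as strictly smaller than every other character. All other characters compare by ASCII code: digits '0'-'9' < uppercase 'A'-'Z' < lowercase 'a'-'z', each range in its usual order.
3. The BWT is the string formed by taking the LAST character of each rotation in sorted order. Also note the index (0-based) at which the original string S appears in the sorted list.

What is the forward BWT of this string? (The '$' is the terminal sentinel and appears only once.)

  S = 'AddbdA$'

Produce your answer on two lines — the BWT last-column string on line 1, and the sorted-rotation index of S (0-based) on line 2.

Answer: Ad$dbdA
2

Derivation:
All 7 rotations (rotation i = S[i:]+S[:i]):
  rot[0] = AddbdA$
  rot[1] = ddbdA$A
  rot[2] = dbdA$Ad
  rot[3] = bdA$Add
  rot[4] = dA$Addb
  rot[5] = A$Addbd
  rot[6] = $AddbdA
Sorted (with $ < everything):
  sorted[0] = $AddbdA  (last char: 'A')
  sorted[1] = A$Addbd  (last char: 'd')
  sorted[2] = AddbdA$  (last char: '$')
  sorted[3] = bdA$Add  (last char: 'd')
  sorted[4] = dA$Addb  (last char: 'b')
  sorted[5] = dbdA$Ad  (last char: 'd')
  sorted[6] = ddbdA$A  (last char: 'A')
Last column: Ad$dbdA
Original string S is at sorted index 2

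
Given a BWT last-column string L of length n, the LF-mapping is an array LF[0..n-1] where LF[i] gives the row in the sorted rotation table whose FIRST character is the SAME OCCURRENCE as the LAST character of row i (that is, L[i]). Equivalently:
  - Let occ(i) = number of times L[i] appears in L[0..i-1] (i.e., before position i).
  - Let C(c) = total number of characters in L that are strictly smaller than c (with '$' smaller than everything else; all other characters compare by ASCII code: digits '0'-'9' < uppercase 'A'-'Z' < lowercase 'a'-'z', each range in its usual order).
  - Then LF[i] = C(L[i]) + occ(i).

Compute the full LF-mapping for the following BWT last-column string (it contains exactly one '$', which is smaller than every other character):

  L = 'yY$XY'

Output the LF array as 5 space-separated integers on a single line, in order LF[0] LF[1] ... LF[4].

Char counts: '$':1, 'X':1, 'Y':2, 'y':1
C (first-col start): C('$')=0, C('X')=1, C('Y')=2, C('y')=4
L[0]='y': occ=0, LF[0]=C('y')+0=4+0=4
L[1]='Y': occ=0, LF[1]=C('Y')+0=2+0=2
L[2]='$': occ=0, LF[2]=C('$')+0=0+0=0
L[3]='X': occ=0, LF[3]=C('X')+0=1+0=1
L[4]='Y': occ=1, LF[4]=C('Y')+1=2+1=3

Answer: 4 2 0 1 3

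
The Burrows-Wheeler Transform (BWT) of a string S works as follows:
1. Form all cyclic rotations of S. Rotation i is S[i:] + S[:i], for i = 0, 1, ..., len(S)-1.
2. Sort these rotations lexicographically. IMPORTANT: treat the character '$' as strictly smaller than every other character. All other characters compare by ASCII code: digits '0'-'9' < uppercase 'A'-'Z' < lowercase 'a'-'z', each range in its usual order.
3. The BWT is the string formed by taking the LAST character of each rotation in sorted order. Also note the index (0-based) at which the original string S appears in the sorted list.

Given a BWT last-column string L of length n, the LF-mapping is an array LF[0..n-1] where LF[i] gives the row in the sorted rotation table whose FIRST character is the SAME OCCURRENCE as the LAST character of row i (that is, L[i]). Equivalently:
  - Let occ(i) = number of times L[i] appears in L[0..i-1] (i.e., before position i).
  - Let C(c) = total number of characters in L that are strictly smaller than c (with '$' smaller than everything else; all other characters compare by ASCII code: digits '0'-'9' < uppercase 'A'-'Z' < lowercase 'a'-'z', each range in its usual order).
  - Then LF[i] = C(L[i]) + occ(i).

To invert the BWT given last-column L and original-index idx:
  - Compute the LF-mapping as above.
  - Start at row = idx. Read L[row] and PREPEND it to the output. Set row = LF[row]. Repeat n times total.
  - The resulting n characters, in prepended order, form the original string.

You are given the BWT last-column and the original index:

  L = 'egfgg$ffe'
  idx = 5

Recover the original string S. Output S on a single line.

LF mapping: 1 6 3 7 8 0 4 5 2
Walk LF starting at row 5, prepending L[row]:
  step 1: row=5, L[5]='$', prepend. Next row=LF[5]=0
  step 2: row=0, L[0]='e', prepend. Next row=LF[0]=1
  step 3: row=1, L[1]='g', prepend. Next row=LF[1]=6
  step 4: row=6, L[6]='f', prepend. Next row=LF[6]=4
  step 5: row=4, L[4]='g', prepend. Next row=LF[4]=8
  step 6: row=8, L[8]='e', prepend. Next row=LF[8]=2
  step 7: row=2, L[2]='f', prepend. Next row=LF[2]=3
  step 8: row=3, L[3]='g', prepend. Next row=LF[3]=7
  step 9: row=7, L[7]='f', prepend. Next row=LF[7]=5
Reversed output: fgfegfge$

Answer: fgfegfge$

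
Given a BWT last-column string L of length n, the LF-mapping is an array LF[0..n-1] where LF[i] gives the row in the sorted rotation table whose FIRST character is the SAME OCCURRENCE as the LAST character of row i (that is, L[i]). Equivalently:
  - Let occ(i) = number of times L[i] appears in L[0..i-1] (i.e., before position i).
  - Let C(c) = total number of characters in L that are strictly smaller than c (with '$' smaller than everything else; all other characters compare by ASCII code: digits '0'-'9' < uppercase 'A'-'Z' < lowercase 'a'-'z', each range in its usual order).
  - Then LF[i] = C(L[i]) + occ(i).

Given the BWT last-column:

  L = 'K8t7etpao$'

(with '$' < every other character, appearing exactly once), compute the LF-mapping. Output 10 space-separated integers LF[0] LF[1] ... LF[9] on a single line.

Char counts: '$':1, '7':1, '8':1, 'K':1, 'a':1, 'e':1, 'o':1, 'p':1, 't':2
C (first-col start): C('$')=0, C('7')=1, C('8')=2, C('K')=3, C('a')=4, C('e')=5, C('o')=6, C('p')=7, C('t')=8
L[0]='K': occ=0, LF[0]=C('K')+0=3+0=3
L[1]='8': occ=0, LF[1]=C('8')+0=2+0=2
L[2]='t': occ=0, LF[2]=C('t')+0=8+0=8
L[3]='7': occ=0, LF[3]=C('7')+0=1+0=1
L[4]='e': occ=0, LF[4]=C('e')+0=5+0=5
L[5]='t': occ=1, LF[5]=C('t')+1=8+1=9
L[6]='p': occ=0, LF[6]=C('p')+0=7+0=7
L[7]='a': occ=0, LF[7]=C('a')+0=4+0=4
L[8]='o': occ=0, LF[8]=C('o')+0=6+0=6
L[9]='$': occ=0, LF[9]=C('$')+0=0+0=0

Answer: 3 2 8 1 5 9 7 4 6 0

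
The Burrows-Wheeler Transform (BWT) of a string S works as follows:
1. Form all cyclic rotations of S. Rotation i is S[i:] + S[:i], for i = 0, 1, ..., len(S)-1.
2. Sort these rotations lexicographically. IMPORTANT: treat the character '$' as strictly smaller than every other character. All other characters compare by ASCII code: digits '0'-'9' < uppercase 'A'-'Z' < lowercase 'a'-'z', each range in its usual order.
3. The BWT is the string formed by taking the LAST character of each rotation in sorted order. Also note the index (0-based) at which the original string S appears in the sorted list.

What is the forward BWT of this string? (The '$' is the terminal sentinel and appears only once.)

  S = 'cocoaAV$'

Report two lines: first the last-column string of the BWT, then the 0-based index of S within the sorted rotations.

All 8 rotations (rotation i = S[i:]+S[:i]):
  rot[0] = cocoaAV$
  rot[1] = ocoaAV$c
  rot[2] = coaAV$co
  rot[3] = oaAV$coc
  rot[4] = aAV$coco
  rot[5] = AV$cocoa
  rot[6] = V$cocoaA
  rot[7] = $cocoaAV
Sorted (with $ < everything):
  sorted[0] = $cocoaAV  (last char: 'V')
  sorted[1] = AV$cocoa  (last char: 'a')
  sorted[2] = V$cocoaA  (last char: 'A')
  sorted[3] = aAV$coco  (last char: 'o')
  sorted[4] = coaAV$co  (last char: 'o')
  sorted[5] = cocoaAV$  (last char: '$')
  sorted[6] = oaAV$coc  (last char: 'c')
  sorted[7] = ocoaAV$c  (last char: 'c')
Last column: VaAoo$cc
Original string S is at sorted index 5

Answer: VaAoo$cc
5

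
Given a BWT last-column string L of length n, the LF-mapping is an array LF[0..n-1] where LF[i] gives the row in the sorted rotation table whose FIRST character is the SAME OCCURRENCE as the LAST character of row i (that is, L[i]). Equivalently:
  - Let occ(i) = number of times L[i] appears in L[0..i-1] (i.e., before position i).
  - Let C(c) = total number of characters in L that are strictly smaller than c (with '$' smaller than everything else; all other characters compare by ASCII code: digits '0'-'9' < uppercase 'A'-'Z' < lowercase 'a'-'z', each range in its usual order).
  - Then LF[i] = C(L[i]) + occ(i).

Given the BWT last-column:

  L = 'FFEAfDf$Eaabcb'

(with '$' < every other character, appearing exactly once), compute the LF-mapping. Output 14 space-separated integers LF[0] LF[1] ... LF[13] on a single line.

Answer: 5 6 3 1 12 2 13 0 4 7 8 9 11 10

Derivation:
Char counts: '$':1, 'A':1, 'D':1, 'E':2, 'F':2, 'a':2, 'b':2, 'c':1, 'f':2
C (first-col start): C('$')=0, C('A')=1, C('D')=2, C('E')=3, C('F')=5, C('a')=7, C('b')=9, C('c')=11, C('f')=12
L[0]='F': occ=0, LF[0]=C('F')+0=5+0=5
L[1]='F': occ=1, LF[1]=C('F')+1=5+1=6
L[2]='E': occ=0, LF[2]=C('E')+0=3+0=3
L[3]='A': occ=0, LF[3]=C('A')+0=1+0=1
L[4]='f': occ=0, LF[4]=C('f')+0=12+0=12
L[5]='D': occ=0, LF[5]=C('D')+0=2+0=2
L[6]='f': occ=1, LF[6]=C('f')+1=12+1=13
L[7]='$': occ=0, LF[7]=C('$')+0=0+0=0
L[8]='E': occ=1, LF[8]=C('E')+1=3+1=4
L[9]='a': occ=0, LF[9]=C('a')+0=7+0=7
L[10]='a': occ=1, LF[10]=C('a')+1=7+1=8
L[11]='b': occ=0, LF[11]=C('b')+0=9+0=9
L[12]='c': occ=0, LF[12]=C('c')+0=11+0=11
L[13]='b': occ=1, LF[13]=C('b')+1=9+1=10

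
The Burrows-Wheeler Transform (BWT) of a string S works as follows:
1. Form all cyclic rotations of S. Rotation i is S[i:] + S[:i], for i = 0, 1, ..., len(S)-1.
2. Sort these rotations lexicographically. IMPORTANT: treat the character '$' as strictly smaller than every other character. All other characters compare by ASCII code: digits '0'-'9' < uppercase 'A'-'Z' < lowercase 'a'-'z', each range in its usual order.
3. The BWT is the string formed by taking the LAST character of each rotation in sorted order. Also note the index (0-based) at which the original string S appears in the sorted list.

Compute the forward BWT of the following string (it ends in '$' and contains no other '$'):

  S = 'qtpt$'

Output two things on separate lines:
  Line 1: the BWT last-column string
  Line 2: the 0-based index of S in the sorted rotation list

Answer: tt$pq
2

Derivation:
All 5 rotations (rotation i = S[i:]+S[:i]):
  rot[0] = qtpt$
  rot[1] = tpt$q
  rot[2] = pt$qt
  rot[3] = t$qtp
  rot[4] = $qtpt
Sorted (with $ < everything):
  sorted[0] = $qtpt  (last char: 't')
  sorted[1] = pt$qt  (last char: 't')
  sorted[2] = qtpt$  (last char: '$')
  sorted[3] = t$qtp  (last char: 'p')
  sorted[4] = tpt$q  (last char: 'q')
Last column: tt$pq
Original string S is at sorted index 2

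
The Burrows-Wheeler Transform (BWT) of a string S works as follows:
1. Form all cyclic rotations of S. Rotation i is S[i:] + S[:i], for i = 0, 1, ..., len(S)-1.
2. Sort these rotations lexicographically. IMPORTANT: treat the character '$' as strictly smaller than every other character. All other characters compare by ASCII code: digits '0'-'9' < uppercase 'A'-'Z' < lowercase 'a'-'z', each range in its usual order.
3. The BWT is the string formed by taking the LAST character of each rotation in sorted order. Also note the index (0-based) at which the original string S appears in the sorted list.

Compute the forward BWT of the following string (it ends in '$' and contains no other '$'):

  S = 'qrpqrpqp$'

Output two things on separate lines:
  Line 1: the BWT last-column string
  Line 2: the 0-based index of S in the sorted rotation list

Answer: pqrrpp$qq
6

Derivation:
All 9 rotations (rotation i = S[i:]+S[:i]):
  rot[0] = qrpqrpqp$
  rot[1] = rpqrpqp$q
  rot[2] = pqrpqp$qr
  rot[3] = qrpqp$qrp
  rot[4] = rpqp$qrpq
  rot[5] = pqp$qrpqr
  rot[6] = qp$qrpqrp
  rot[7] = p$qrpqrpq
  rot[8] = $qrpqrpqp
Sorted (with $ < everything):
  sorted[0] = $qrpqrpqp  (last char: 'p')
  sorted[1] = p$qrpqrpq  (last char: 'q')
  sorted[2] = pqp$qrpqr  (last char: 'r')
  sorted[3] = pqrpqp$qr  (last char: 'r')
  sorted[4] = qp$qrpqrp  (last char: 'p')
  sorted[5] = qrpqp$qrp  (last char: 'p')
  sorted[6] = qrpqrpqp$  (last char: '$')
  sorted[7] = rpqp$qrpq  (last char: 'q')
  sorted[8] = rpqrpqp$q  (last char: 'q')
Last column: pqrrpp$qq
Original string S is at sorted index 6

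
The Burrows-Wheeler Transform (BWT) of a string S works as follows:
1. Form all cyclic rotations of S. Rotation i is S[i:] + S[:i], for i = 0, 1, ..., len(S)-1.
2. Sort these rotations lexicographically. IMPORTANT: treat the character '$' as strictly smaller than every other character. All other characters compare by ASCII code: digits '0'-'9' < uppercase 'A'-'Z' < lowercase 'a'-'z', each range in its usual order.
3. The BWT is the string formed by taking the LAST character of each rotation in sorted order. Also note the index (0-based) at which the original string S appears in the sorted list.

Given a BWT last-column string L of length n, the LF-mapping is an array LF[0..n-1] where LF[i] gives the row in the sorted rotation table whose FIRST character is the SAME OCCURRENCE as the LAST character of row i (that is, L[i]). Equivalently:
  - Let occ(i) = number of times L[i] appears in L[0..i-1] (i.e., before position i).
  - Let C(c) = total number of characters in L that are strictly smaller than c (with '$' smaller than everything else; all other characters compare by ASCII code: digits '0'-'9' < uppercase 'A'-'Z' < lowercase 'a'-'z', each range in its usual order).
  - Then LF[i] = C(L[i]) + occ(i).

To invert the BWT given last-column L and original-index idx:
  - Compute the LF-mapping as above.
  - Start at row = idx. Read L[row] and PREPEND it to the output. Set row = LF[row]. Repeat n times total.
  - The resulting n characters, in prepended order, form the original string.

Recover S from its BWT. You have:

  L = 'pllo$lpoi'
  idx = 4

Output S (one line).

LF mapping: 7 2 3 5 0 4 8 6 1
Walk LF starting at row 4, prepending L[row]:
  step 1: row=4, L[4]='$', prepend. Next row=LF[4]=0
  step 2: row=0, L[0]='p', prepend. Next row=LF[0]=7
  step 3: row=7, L[7]='o', prepend. Next row=LF[7]=6
  step 4: row=6, L[6]='p', prepend. Next row=LF[6]=8
  step 5: row=8, L[8]='i', prepend. Next row=LF[8]=1
  step 6: row=1, L[1]='l', prepend. Next row=LF[1]=2
  step 7: row=2, L[2]='l', prepend. Next row=LF[2]=3
  step 8: row=3, L[3]='o', prepend. Next row=LF[3]=5
  step 9: row=5, L[5]='l', prepend. Next row=LF[5]=4
Reversed output: lollipop$

Answer: lollipop$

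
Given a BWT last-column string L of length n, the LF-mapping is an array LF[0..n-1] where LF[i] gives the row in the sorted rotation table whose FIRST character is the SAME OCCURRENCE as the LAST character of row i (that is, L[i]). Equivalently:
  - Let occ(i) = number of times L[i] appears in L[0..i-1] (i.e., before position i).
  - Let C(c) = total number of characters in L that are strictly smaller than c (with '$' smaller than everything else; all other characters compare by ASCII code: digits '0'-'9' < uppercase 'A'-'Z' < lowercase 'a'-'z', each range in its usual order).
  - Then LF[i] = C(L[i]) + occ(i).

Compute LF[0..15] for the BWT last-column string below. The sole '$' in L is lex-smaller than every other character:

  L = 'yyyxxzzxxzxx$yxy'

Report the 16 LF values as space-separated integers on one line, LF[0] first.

Char counts: '$':1, 'x':7, 'y':5, 'z':3
C (first-col start): C('$')=0, C('x')=1, C('y')=8, C('z')=13
L[0]='y': occ=0, LF[0]=C('y')+0=8+0=8
L[1]='y': occ=1, LF[1]=C('y')+1=8+1=9
L[2]='y': occ=2, LF[2]=C('y')+2=8+2=10
L[3]='x': occ=0, LF[3]=C('x')+0=1+0=1
L[4]='x': occ=1, LF[4]=C('x')+1=1+1=2
L[5]='z': occ=0, LF[5]=C('z')+0=13+0=13
L[6]='z': occ=1, LF[6]=C('z')+1=13+1=14
L[7]='x': occ=2, LF[7]=C('x')+2=1+2=3
L[8]='x': occ=3, LF[8]=C('x')+3=1+3=4
L[9]='z': occ=2, LF[9]=C('z')+2=13+2=15
L[10]='x': occ=4, LF[10]=C('x')+4=1+4=5
L[11]='x': occ=5, LF[11]=C('x')+5=1+5=6
L[12]='$': occ=0, LF[12]=C('$')+0=0+0=0
L[13]='y': occ=3, LF[13]=C('y')+3=8+3=11
L[14]='x': occ=6, LF[14]=C('x')+6=1+6=7
L[15]='y': occ=4, LF[15]=C('y')+4=8+4=12

Answer: 8 9 10 1 2 13 14 3 4 15 5 6 0 11 7 12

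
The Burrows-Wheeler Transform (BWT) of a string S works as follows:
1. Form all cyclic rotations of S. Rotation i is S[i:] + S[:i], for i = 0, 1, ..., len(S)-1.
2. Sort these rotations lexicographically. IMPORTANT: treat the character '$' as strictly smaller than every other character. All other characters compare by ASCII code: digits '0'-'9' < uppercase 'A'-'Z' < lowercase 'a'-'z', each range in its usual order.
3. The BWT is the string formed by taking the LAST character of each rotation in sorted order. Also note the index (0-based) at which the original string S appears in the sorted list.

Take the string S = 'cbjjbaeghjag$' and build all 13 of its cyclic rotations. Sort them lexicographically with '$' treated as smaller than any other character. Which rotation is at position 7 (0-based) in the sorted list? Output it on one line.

Answer: g$cbjjbaeghja

Derivation:
All 13 rotations (rotation i = S[i:]+S[:i]):
  rot[0] = cbjjbaeghjag$
  rot[1] = bjjbaeghjag$c
  rot[2] = jjbaeghjag$cb
  rot[3] = jbaeghjag$cbj
  rot[4] = baeghjag$cbjj
  rot[5] = aeghjag$cbjjb
  rot[6] = eghjag$cbjjba
  rot[7] = ghjag$cbjjbae
  rot[8] = hjag$cbjjbaeg
  rot[9] = jag$cbjjbaegh
  rot[10] = ag$cbjjbaeghj
  rot[11] = g$cbjjbaeghja
  rot[12] = $cbjjbaeghjag
Sorted (with $ < everything):
  sorted[0] = $cbjjbaeghjag
  sorted[1] = aeghjag$cbjjb
  sorted[2] = ag$cbjjbaeghj
  sorted[3] = baeghjag$cbjj
  sorted[4] = bjjbaeghjag$c
  sorted[5] = cbjjbaeghjag$
  sorted[6] = eghjag$cbjjba
  sorted[7] = g$cbjjbaeghja
  sorted[8] = ghjag$cbjjbae
  sorted[9] = hjag$cbjjbaeg
  sorted[10] = jag$cbjjbaegh
  sorted[11] = jbaeghjag$cbj
  sorted[12] = jjbaeghjag$cb
sorted[7] = g$cbjjbaeghja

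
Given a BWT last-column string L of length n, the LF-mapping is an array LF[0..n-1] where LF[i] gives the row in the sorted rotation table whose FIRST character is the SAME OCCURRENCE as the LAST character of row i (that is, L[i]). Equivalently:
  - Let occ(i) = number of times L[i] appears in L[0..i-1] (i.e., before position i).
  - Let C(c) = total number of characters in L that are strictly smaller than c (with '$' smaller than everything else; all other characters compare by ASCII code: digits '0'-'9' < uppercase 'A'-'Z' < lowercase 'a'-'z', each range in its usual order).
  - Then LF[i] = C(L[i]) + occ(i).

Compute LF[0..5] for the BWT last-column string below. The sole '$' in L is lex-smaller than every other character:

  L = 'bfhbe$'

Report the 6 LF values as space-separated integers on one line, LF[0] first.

Char counts: '$':1, 'b':2, 'e':1, 'f':1, 'h':1
C (first-col start): C('$')=0, C('b')=1, C('e')=3, C('f')=4, C('h')=5
L[0]='b': occ=0, LF[0]=C('b')+0=1+0=1
L[1]='f': occ=0, LF[1]=C('f')+0=4+0=4
L[2]='h': occ=0, LF[2]=C('h')+0=5+0=5
L[3]='b': occ=1, LF[3]=C('b')+1=1+1=2
L[4]='e': occ=0, LF[4]=C('e')+0=3+0=3
L[5]='$': occ=0, LF[5]=C('$')+0=0+0=0

Answer: 1 4 5 2 3 0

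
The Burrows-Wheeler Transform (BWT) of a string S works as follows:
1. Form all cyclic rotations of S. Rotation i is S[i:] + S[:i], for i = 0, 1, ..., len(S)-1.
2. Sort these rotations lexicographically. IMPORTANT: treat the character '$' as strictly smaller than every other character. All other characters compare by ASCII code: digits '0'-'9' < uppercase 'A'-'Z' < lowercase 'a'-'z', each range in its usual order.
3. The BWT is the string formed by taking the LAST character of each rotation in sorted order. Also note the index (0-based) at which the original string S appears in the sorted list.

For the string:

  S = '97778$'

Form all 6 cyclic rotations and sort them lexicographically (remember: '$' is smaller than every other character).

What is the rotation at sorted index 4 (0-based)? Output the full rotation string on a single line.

All 6 rotations (rotation i = S[i:]+S[:i]):
  rot[0] = 97778$
  rot[1] = 7778$9
  rot[2] = 778$97
  rot[3] = 78$977
  rot[4] = 8$9777
  rot[5] = $97778
Sorted (with $ < everything):
  sorted[0] = $97778
  sorted[1] = 7778$9
  sorted[2] = 778$97
  sorted[3] = 78$977
  sorted[4] = 8$9777
  sorted[5] = 97778$
sorted[4] = 8$9777

Answer: 8$9777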